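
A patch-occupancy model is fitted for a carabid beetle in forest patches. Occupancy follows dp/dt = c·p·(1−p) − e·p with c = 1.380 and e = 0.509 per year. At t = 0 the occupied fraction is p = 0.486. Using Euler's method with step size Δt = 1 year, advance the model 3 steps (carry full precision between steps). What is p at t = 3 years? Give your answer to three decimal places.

Update rule: p ← p + [c·p·(1−p) − e·p]·Δt with Δt = 1.
p: 0.48600 → 0.58336  (Δp = +0.09736)
p: 0.58336 → 0.62184  (Δp = +0.03848)
p: 0.62184 → 0.62984  (Δp = +0.00800)

0.630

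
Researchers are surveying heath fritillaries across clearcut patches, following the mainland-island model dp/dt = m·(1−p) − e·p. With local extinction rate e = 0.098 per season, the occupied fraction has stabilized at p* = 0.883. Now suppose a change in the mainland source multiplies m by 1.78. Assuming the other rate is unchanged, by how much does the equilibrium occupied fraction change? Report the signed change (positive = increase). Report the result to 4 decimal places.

0.0477

Balance m(1−p*) = e·p* gives m = e·p*/(1−p*) = 0.098×0.88300/0.11700 = 0.73961.
New p* = m/(m+e) = 1.31651/(1.31651+0.09800) = 0.93072.
Δp* = 0.93072 − 0.88300 = +0.04772.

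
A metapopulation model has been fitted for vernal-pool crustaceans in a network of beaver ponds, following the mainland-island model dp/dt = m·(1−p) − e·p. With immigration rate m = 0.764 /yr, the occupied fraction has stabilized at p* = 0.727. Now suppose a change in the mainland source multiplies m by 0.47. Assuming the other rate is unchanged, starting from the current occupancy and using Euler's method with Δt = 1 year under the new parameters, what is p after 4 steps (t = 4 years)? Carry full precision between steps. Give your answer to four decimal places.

Balance m(1−p*) = e·p* gives e = m(1−p*)/p* = 0.764×0.27300/0.72700 = 0.28689.
Starting from p₀ = 0.72700; update p ← p + (dp/dt)·Δt with the new parameters.
step 1: Δp = -0.11054, p = 0.61646
step 2: Δp = -0.03914, p = 0.57732
step 3: Δp = -0.01385, p = 0.56347
step 4: Δp = -0.00490, p = 0.55856

0.5586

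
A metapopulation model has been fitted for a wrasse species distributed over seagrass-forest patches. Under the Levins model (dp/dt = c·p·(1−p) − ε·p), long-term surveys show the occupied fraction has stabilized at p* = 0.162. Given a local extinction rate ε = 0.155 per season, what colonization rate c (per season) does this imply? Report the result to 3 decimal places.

At equilibrium c(1−p*) = ε, so c = ε/(1−p*).
c = 0.155/(1 − 0.162) = 0.155/0.8380 = 0.1850.

0.185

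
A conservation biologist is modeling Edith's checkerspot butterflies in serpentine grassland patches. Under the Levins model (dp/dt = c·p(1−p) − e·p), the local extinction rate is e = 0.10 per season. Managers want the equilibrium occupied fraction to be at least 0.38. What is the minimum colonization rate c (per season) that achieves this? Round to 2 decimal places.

p* = 1 − e/c ≥ 0.38 requires e/c ≤ 0.6200, i.e. c ≥ e/0.6200.
c_min = 0.10/0.6200 = 0.1613.

0.16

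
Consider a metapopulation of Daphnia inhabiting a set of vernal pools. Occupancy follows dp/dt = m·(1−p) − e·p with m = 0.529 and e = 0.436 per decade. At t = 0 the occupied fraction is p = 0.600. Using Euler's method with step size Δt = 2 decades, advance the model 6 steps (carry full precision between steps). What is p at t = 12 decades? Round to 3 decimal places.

Update rule: p ← p + [m·(1−p) − e·p]·Δt with Δt = 2.
p: 0.60000 → 0.50000  (Δp = -0.10000)
p: 0.50000 → 0.59300  (Δp = +0.09300)
p: 0.59300 → 0.50651  (Δp = -0.08649)
p: 0.50651 → 0.58695  (Δp = +0.08044)
p: 0.58695 → 0.51214  (Δp = -0.07481)
p: 0.51214 → 0.58171  (Δp = +0.06957)

0.582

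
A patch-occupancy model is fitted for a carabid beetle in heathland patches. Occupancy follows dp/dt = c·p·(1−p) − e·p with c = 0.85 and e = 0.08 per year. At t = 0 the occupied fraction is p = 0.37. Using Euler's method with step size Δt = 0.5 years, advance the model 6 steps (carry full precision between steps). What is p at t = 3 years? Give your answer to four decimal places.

Update rule: p ← p + [c·p·(1−p) − e·p]·Δt with Δt = 0.5.
  1  |  dp/dt·Δt = +0.084267  |  p_1 = 0.454267
  2  |  dp/dt·Δt = +0.087190  |  p_2 = 0.541458
  3  |  dp/dt·Δt = +0.083861  |  p_3 = 0.625319
  4  |  dp/dt·Δt = +0.074563  |  p_4 = 0.699882
  5  |  dp/dt·Δt = +0.061275  |  p_5 = 0.761157
  6  |  dp/dt·Δt = +0.046818  |  p_6 = 0.807974

0.8080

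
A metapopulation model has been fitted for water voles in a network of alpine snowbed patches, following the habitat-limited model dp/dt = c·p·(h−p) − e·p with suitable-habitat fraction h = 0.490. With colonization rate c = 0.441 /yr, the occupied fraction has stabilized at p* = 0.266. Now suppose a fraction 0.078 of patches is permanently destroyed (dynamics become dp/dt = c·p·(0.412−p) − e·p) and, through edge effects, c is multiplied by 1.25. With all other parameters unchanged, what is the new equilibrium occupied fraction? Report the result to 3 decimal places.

Balance c(h−p*) = e gives e = 0.441×(0.49 − 0.26600) = 0.09878.
New p* = 0.412 − e/c = 0.412 − 0.09878/0.55125 = 0.23281.

0.233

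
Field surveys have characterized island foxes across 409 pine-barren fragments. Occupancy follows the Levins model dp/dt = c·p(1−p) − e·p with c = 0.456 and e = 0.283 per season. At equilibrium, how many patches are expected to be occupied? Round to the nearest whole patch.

155

p* = 1 − e/c = 1 − 0.283/0.456 = 0.3794.
Expected occupied patches = N × p* = 409 × 0.3794 = 155.17 ≈ 155.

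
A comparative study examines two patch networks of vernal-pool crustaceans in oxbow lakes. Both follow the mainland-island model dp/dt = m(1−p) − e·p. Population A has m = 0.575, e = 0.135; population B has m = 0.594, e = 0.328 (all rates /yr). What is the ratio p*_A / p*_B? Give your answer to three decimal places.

1.257

A: p*_A = m/(m+e) = 0.575/0.7100 = 0.8099.
B: p*_B = 0.594/0.9220 = 0.6443.
p*_A / p*_B = 0.8099/0.6443 = 1.2571.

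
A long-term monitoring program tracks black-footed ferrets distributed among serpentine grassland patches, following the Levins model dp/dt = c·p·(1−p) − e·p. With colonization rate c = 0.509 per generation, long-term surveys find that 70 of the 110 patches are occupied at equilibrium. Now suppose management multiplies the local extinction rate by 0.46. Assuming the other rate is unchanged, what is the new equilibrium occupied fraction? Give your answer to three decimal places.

Observed p* = 70/110 = 0.63636.
Balance c(1−p*) = e gives e = 0.509×(1 − 0.63636) = 0.18509.
New p* = 1 − e/c = 1 − 0.08514/0.50900 = 0.83273.

0.833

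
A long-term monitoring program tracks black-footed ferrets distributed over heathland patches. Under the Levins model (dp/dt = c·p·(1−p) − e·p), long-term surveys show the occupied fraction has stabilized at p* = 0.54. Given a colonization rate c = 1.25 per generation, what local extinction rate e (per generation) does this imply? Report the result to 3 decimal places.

At equilibrium c(1−p*) = e.
e = 1.25 × (1 − 0.54) = 1.25 × 0.4600 = 0.5750.

0.575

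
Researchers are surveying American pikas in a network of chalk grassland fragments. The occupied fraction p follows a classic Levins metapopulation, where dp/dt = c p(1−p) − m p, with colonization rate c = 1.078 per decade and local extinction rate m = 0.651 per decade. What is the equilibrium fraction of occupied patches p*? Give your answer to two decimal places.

0.40

At equilibrium, colonization balances extinction: c·p*·(1−p*) = m·p*.
So p* = 1 − m/c = 1 − 0.651/1.078 = 1 − 0.6039 = 0.3961.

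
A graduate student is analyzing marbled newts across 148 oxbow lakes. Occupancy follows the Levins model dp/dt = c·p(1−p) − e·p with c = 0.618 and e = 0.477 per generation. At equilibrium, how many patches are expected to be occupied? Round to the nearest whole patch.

34

p* = 1 − e/c = 1 − 0.477/0.618 = 0.2282.
Expected occupied patches = N × p* = 148 × 0.2282 = 33.77 ≈ 34.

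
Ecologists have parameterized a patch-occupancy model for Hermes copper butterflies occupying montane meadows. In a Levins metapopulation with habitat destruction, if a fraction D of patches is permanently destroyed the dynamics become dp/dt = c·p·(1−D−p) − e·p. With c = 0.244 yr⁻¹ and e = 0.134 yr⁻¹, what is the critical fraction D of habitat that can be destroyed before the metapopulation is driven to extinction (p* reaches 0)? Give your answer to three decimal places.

0.451

The nontrivial equilibrium is p* = (1−D) − e/c; extinction occurs when this hits zero.
So D_crit = 1 − e/c = 1 − 0.134/0.244 = 1 − 0.5492 = 0.4508.
Note this equals the original equilibrium occupancy — the Levins extinction-debt result.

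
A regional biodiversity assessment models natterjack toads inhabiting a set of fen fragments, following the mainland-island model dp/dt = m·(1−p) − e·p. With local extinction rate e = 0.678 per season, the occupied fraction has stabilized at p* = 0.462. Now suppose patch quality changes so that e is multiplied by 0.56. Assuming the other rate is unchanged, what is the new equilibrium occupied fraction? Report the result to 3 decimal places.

0.605

Balance m(1−p*) = e·p* gives m = e·p*/(1−p*) = 0.678×0.46200/0.53800 = 0.58222.
New p* = m/(m+e) = 0.58222/(0.58222+0.37968) = 0.60528.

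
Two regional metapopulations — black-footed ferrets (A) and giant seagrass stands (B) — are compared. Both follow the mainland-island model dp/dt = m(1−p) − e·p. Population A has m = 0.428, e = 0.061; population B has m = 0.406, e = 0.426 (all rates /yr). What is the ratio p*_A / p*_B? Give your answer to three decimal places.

A: p*_A = m/(m+e) = 0.428/0.4890 = 0.8753.
B: p*_B = 0.406/0.8320 = 0.4880.
p*_A / p*_B = 0.8753/0.4880 = 1.7936.

1.794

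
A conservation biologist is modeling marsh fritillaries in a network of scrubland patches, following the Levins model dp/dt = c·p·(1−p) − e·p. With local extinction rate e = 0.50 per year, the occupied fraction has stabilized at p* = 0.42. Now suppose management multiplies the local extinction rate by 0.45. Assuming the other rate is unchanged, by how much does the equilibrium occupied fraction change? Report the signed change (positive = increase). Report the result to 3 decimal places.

0.319

Balance c(1−p*) = e gives c = e/(1 − 0.42000) = 0.50/0.58000 = 0.86207.
New p* = 1 − e/c = 1 − 0.22500/0.86207 = 0.73900.
Δp* = 0.73900 − 0.42000 = +0.31900.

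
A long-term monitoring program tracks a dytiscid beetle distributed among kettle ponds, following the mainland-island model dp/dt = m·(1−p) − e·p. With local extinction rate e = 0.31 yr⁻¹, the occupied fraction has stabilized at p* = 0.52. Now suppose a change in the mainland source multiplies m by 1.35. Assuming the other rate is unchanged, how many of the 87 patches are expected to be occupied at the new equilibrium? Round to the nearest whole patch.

52

Balance m(1−p*) = e·p* gives m = e·p*/(1−p*) = 0.31×0.52000/0.48000 = 0.33583.
New p* = m/(m+e) = 0.45337/(0.45337+0.31000) = 0.59391.
Expected occupied = 87 × 0.59391 = 51.67 ≈ 52.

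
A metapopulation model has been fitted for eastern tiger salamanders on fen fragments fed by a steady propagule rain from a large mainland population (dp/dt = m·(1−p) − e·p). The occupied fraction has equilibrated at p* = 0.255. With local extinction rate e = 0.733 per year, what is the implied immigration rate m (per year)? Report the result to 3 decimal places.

At equilibrium m(1−p*) = e·p*, so m = e·p*/(1−p*).
m = 0.733 × 0.255 / 0.7450 = 0.1869/0.7450 = 0.2509.

0.251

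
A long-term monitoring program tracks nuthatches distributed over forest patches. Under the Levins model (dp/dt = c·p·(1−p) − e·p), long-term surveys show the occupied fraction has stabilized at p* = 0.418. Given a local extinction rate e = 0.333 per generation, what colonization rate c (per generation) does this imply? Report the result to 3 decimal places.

At equilibrium c(1−p*) = e, so c = e/(1−p*).
c = 0.333/(1 − 0.418) = 0.333/0.5820 = 0.5722.

0.572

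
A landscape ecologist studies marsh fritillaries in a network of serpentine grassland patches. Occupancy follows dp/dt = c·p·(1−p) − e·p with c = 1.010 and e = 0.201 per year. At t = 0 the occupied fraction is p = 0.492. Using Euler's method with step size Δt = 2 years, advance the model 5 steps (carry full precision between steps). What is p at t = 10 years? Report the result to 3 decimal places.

Update rule: p ← p + [c·p·(1−p) − e·p]·Δt with Δt = 2.
t = 2: p = 0.49200 + (+0.30709) = 0.79909
t = 4: p = 0.79909 + (+0.00307) = 0.80216
t = 6: p = 0.80216 + (-0.00189) = 0.80026
t = 8: p = 0.80026 + (+0.00117) = 0.80144
t = 10: p = 0.80144 + (-0.00072) = 0.80071

0.801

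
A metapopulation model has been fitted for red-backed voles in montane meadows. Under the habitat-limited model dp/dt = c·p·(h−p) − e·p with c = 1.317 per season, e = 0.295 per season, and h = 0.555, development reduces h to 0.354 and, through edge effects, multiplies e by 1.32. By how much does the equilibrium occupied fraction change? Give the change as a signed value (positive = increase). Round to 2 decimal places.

Before: p* = h − e/c = 0.555 − 0.295/1.317 = 0.555 − 0.2240 = 0.3310.
After: c = 1.317, e = 0.3894, h = 0.354; p* = 0.354 − 0.3894/1.317 = 0.0583.
Δp* = 0.0583 − 0.3310 = -0.2727.

-0.27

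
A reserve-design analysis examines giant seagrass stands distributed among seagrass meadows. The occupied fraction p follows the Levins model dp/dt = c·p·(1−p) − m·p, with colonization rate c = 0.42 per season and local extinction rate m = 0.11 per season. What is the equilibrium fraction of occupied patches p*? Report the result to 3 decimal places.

At equilibrium, colonization balances extinction: c·p*·(1−p*) = m·p*.
So p* = 1 − m/c = 1 − 0.11/0.42 = 1 − 0.2619 = 0.7381.

0.738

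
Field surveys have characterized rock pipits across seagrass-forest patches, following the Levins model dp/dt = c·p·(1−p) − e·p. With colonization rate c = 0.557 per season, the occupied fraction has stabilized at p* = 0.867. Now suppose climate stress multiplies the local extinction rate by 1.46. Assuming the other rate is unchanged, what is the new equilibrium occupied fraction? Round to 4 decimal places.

Balance c(1−p*) = e gives e = 0.557×(1 − 0.86700) = 0.07408.
New p* = 1 − e/c = 1 − 0.10816/0.55700 = 0.80582.

0.8058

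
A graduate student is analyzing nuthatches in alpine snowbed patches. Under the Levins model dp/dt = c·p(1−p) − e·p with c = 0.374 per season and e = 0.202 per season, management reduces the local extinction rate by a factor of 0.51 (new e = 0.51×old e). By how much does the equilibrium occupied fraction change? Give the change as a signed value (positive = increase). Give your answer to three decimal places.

Before: p* = 1 − 0.202/0.374 = 0.4599.
After the change, c = 0.374, e = 0.10302, so p* = 1 − 0.10302/0.374 = 0.7245.
Δp* = 0.7245 − 0.4599 = +0.2647.

0.265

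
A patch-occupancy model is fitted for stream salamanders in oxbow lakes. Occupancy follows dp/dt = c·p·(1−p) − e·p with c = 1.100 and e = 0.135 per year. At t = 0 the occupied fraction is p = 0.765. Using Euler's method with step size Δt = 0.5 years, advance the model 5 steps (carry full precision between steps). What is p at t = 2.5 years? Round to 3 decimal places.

0.872

Update rule: p ← p + [c·p·(1−p) − e·p]·Δt with Δt = 0.5.
  1  |  dp/dt·Δt = +0.047239  |  p_1 = 0.812239
  2  |  dp/dt·Δt = +0.029053  |  p_2 = 0.841291
  3  |  dp/dt·Δt = +0.016649  |  p_3 = 0.857940
  4  |  dp/dt·Δt = +0.009122  |  p_4 = 0.867063
  5  |  dp/dt·Δt = +0.004869  |  p_5 = 0.871932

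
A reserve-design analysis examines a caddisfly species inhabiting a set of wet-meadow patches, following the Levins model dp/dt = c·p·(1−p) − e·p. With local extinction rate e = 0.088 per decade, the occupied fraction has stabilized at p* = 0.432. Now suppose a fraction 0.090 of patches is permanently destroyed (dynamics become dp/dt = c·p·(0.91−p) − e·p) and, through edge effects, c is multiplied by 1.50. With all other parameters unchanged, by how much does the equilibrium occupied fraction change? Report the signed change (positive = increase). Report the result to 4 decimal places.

Balance c(1−p*) = e gives c = e/(1 − 0.43200) = 0.088/0.56800 = 0.15493.
New p* = 0.91 − e/c = 0.91 − 0.08800/0.23240 = 0.53134.
Δp* = 0.53134 − 0.43200 = +0.09934.

0.0993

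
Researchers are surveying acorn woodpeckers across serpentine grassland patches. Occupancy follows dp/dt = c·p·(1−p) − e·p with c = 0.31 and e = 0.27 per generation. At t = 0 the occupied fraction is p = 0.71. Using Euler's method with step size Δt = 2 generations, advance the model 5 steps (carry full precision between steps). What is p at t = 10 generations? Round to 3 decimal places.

Update rule: p ← p + [c·p·(1−p) − e·p]·Δt with Δt = 2.
  1  |  dp/dt·Δt = -0.255742  |  p_1 = 0.454258
  2  |  dp/dt·Δt = -0.091597  |  p_2 = 0.362661
  3  |  dp/dt·Δt = -0.052532  |  p_3 = 0.310130
  4  |  dp/dt·Δt = -0.034822  |  p_4 = 0.275308
  5  |  dp/dt·Δt = -0.024968  |  p_5 = 0.250340

0.250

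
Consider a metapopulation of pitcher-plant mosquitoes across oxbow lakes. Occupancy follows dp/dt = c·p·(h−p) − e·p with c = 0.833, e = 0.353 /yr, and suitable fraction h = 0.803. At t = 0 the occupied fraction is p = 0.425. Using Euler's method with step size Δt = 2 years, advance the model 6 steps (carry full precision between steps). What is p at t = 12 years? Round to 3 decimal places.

Update rule: p ← p + [c·p·(h−p) − e·p]·Δt with Δt = 2.
t = 2: p = 0.42500 + (-0.03241) = 0.39259
t = 4: p = 0.39259 + (-0.00874) = 0.38385
t = 6: p = 0.38385 + (-0.00296) = 0.38090
t = 8: p = 0.38090 + (-0.00106) = 0.37984
t = 10: p = 0.37984 + (-0.00039) = 0.37945
t = 12: p = 0.37945 + (-0.00014) = 0.37931

0.379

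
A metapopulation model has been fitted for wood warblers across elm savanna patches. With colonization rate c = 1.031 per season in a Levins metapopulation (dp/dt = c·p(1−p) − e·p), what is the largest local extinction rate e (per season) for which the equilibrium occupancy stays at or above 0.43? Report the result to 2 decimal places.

1 − e/c ≥ 0.43 ⇒ e ≤ c(1 − 0.43) = 1.031 × 0.5700.
e_max = 0.5877.

0.59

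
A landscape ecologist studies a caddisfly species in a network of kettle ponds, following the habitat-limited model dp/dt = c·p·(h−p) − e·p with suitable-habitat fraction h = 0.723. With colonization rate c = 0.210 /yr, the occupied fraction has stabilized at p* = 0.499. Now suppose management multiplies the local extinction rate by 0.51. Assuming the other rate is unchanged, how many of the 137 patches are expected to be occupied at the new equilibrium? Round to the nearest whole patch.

Balance c(h−p*) = e gives e = 0.210×(0.723 − 0.49900) = 0.04704.
New p* = 0.723 − e/c = 0.723 − 0.02399/0.21000 = 0.60876.
Expected occupied = 137 × 0.60876 = 83.40 ≈ 83.

83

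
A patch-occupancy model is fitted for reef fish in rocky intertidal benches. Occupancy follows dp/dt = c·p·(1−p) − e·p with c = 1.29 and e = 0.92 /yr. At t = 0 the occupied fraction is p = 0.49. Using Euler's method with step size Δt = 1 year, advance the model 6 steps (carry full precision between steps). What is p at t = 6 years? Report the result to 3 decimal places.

Update rule: p ← p + [c·p·(1−p) − e·p]·Δt with Δt = 1.
p: 0.49000 → 0.36157  (Δp = -0.12843)
p: 0.36157 → 0.32671  (Δp = -0.03487)
p: 0.32671 → 0.30990  (Δp = -0.01681)
p: 0.30990 → 0.30067  (Δp = -0.00922)
p: 0.30067 → 0.29530  (Δp = -0.00537)
p: 0.29530 → 0.29207  (Δp = -0.00323)

0.292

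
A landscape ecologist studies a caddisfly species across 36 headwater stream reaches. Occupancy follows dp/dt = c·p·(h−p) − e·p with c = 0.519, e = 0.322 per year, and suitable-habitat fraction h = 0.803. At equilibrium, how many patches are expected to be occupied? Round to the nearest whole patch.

p* = h − e/c = 0.803 − 0.6204 = 0.1826.
Expected occupied patches = N × p* = 36 × 0.1826 = 6.57 ≈ 7.

7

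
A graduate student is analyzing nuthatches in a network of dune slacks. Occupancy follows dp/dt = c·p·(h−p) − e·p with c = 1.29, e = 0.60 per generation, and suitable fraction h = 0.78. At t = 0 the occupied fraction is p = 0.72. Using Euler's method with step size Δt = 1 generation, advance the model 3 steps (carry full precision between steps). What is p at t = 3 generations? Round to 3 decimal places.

Update rule: p ← p + [c·p·(h−p) − e·p]·Δt with Δt = 1.
t = 1: p = 0.72000 + (-0.37627) = 0.34373
t = 2: p = 0.34373 + (-0.01279) = 0.33094
t = 3: p = 0.33094 + (-0.00685) = 0.32408

0.324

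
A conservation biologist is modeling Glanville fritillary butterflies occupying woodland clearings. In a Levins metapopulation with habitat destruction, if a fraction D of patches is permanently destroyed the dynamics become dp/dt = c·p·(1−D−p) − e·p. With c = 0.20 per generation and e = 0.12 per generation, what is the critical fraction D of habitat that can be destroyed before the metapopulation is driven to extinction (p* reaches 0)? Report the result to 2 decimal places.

0.40

The nontrivial equilibrium is p* = (1−D) − e/c; extinction occurs when this hits zero.
So D_crit = 1 − e/c = 1 − 0.12/0.20 = 1 − 0.6000 = 0.4000.
Note this equals the original equilibrium occupancy — the Levins extinction-debt result.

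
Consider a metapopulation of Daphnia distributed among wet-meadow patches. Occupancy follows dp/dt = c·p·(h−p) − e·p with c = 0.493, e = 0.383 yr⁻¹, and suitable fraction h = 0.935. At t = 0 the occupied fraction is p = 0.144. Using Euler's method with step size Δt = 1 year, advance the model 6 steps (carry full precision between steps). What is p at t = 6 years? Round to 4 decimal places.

Update rule: p ← p + [c·p·(h−p) − e·p]·Δt with Δt = 1.
  1  |  dp/dt·Δt = +0.001003  |  p_1 = 0.145003
  2  |  dp/dt·Δt = +0.000938  |  p_2 = 0.145941
  3  |  dp/dt·Δt = +0.000877  |  p_3 = 0.146817
  4  |  dp/dt·Δt = +0.000818  |  p_4 = 0.147636
  5  |  dp/dt·Δt = +0.000763  |  p_5 = 0.148399
  6  |  dp/dt·Δt = +0.000711  |  p_6 = 0.149110

0.1491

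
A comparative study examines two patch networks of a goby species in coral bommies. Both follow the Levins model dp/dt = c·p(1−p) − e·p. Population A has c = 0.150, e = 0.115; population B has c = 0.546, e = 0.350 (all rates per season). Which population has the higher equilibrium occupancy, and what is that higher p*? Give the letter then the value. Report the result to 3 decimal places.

B, 0.359

A: p*_A = 1 − 0.115/0.150 = 0.2333.
B: p*_B = 1 − 0.350/0.546 = 0.3590.
B is higher at 0.3590.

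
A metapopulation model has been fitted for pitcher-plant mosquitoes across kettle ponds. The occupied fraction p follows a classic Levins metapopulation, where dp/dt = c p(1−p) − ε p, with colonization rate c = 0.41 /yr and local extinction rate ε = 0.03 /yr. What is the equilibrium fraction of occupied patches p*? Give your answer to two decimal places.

0.93

At equilibrium, colonization balances extinction: c·p*·(1−p*) = ε·p*.
So p* = 1 − ε/c = 1 − 0.03/0.41 = 1 − 0.0732 = 0.9268.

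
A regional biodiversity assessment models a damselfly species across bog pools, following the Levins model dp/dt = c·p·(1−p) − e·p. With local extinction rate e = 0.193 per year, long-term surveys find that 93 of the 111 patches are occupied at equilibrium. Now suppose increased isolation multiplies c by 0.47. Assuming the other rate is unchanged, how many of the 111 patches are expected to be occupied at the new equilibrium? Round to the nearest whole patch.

73

Observed p* = 93/111 = 0.83784.
Balance c(1−p*) = e gives c = e/(1 − 0.83784) = 0.193/0.16216 = 1.19018.
New p* = 1 − e/c = 1 − 0.19300/0.55938 = 0.65498.
Expected occupied = 111 × 0.65498 = 72.70 ≈ 73.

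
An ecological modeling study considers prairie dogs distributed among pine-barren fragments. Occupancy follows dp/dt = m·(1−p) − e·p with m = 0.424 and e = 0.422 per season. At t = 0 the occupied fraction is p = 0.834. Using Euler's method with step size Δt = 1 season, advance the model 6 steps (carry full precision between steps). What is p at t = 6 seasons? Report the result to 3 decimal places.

0.501

Update rule: p ← p + [m·(1−p) − e·p]·Δt with Δt = 1.
step 1: Δp = -0.28156, p = 0.55244
step 2: Δp = -0.04336, p = 0.50908
step 3: Δp = -0.00668, p = 0.50240
step 4: Δp = -0.00103, p = 0.50137
step 5: Δp = -0.00016, p = 0.50121
step 6: Δp = -0.00002, p = 0.50119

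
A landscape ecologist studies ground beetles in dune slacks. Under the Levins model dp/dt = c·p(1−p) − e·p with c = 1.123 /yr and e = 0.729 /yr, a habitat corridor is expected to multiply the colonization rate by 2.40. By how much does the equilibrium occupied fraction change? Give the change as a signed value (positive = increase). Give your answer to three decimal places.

Before: p* = 1 − 0.729/1.123 = 0.3508.
After the change, c = 2.6952, e = 0.729, so p* = 1 − 0.729/2.6952 = 0.7295.
Δp* = 0.7295 − 0.3508 = +0.3787.

0.379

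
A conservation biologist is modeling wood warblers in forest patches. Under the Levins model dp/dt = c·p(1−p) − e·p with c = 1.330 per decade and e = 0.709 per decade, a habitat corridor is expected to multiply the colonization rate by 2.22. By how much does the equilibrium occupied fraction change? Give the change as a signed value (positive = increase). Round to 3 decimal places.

Before: p* = 1 − 0.709/1.330 = 0.4669.
After the change, c = 2.9526, e = 0.709, so p* = 1 − 0.709/2.9526 = 0.7599.
Δp* = 0.7599 − 0.4669 = +0.2930.

0.293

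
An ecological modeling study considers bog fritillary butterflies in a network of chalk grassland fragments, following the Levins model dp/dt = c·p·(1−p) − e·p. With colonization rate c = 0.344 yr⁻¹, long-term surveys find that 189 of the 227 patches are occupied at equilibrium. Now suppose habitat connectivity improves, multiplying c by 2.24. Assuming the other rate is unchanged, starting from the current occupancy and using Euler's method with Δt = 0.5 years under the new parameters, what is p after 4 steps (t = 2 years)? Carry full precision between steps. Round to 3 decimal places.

Observed p* = 189/227 = 0.83260.
Balance c(1−p*) = e gives e = 0.344×(1 − 0.83260) = 0.05759.
Starting from p₀ = 0.83260; update p ← p + (dp/dt)·Δt with the new parameters.
  1  |  dp/dt·Δt = +0.029727  |  p_1 = 0.862326
  2  |  dp/dt·Δt = +0.020912  |  p_2 = 0.883237
  3  |  dp/dt·Δt = +0.014303  |  p_3 = 0.897540
  4  |  dp/dt·Δt = +0.009588  |  p_4 = 0.907128

0.907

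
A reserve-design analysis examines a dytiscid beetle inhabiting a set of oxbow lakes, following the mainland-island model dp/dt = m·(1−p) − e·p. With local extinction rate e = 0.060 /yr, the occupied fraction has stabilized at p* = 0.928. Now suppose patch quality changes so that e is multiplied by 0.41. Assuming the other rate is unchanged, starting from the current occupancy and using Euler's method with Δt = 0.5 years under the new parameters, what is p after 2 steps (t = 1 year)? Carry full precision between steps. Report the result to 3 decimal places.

0.954

Balance m(1−p*) = e·p* gives m = e·p*/(1−p*) = 0.060×0.92800/0.07200 = 0.77333.
Starting from p₀ = 0.92800; update p ← p + (dp/dt)·Δt with the new parameters.
p: 0.92800 → 0.94443  (Δp = +0.01643)
p: 0.94443 → 0.95430  (Δp = +0.00987)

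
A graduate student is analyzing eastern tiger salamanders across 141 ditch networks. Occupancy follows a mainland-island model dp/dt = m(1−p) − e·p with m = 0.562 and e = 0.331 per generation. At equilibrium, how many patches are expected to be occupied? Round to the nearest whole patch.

p* = m/(m+e) = 0.562/0.8930 = 0.6293.
Expected occupied patches = N × p* = 141 × 0.6293 = 88.74 ≈ 89.

89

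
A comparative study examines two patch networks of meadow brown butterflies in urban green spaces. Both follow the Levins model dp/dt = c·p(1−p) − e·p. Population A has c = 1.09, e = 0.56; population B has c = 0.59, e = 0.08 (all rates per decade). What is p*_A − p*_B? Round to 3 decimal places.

A: p*_A = 1 − 0.56/1.09 = 0.4862.
B: p*_B = 1 − 0.08/0.59 = 0.8644.
p*_A − p*_B = 0.4862 − 0.8644 = -0.3782.

-0.378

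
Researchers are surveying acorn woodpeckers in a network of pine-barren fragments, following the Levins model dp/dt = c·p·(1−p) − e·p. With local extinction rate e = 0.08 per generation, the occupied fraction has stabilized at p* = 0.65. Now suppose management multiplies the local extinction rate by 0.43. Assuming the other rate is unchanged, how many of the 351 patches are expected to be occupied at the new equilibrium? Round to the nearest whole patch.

298

Balance c(1−p*) = e gives c = e/(1 − 0.65000) = 0.08/0.35000 = 0.22857.
New p* = 1 − e/c = 1 − 0.03440/0.22857 = 0.84950.
Expected occupied = 351 × 0.84950 = 298.17 ≈ 298.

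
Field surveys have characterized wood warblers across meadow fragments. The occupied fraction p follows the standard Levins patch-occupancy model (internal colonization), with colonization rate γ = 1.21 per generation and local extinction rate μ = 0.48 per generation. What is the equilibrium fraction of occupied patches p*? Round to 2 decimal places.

At equilibrium, colonization balances extinction: γ·p*·(1−p*) = μ·p*.
So p* = 1 − μ/γ = 1 − 0.48/1.21 = 1 − 0.3967 = 0.6033.

0.60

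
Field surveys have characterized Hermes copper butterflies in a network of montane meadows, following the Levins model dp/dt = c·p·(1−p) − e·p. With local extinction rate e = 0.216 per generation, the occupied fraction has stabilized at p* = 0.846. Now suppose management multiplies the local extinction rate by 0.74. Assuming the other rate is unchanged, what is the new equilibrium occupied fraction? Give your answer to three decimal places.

Balance c(1−p*) = e gives c = e/(1 − 0.84600) = 0.216/0.15400 = 1.40260.
New p* = 1 − e/c = 1 − 0.15984/1.40260 = 0.88604.

0.886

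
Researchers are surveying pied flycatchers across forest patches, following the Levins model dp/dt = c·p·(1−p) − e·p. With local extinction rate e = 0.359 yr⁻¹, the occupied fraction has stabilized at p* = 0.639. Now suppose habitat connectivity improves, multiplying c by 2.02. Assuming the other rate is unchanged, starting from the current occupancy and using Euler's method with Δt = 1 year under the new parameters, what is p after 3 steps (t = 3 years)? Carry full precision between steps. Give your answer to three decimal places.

Balance c(1−p*) = e gives c = e/(1 − 0.63900) = 0.359/0.36100 = 0.99446.
Starting from p₀ = 0.63900; update p ← p + (dp/dt)·Δt with the new parameters.
  1  |  dp/dt·Δt = +0.233989  |  p_1 = 0.872989
  2  |  dp/dt·Δt = -0.090668  |  p_2 = 0.782321
  3  |  dp/dt·Δt = +0.061236  |  p_3 = 0.843558

0.844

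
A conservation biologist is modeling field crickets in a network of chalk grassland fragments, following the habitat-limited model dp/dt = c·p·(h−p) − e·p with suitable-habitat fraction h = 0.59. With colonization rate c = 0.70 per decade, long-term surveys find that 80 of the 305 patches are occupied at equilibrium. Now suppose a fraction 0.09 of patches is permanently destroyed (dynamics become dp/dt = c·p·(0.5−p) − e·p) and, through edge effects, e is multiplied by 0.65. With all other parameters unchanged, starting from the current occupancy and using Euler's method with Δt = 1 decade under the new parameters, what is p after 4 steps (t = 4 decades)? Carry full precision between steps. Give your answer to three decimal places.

Observed p* = 80/305 = 0.26230.
Balance c(h−p*) = e gives e = 0.70×(0.59 − 0.26230) = 0.22939.
Starting from p₀ = 0.26230; update p ← p + (dp/dt)·Δt with the new parameters.
p: 0.26230 → 0.26683  (Δp = +0.00453)
p: 0.26683 → 0.27060  (Δp = +0.00377)
p: 0.27060 → 0.27370  (Δp = +0.00311)
p: 0.27370 → 0.27625  (Δp = +0.00255)

0.276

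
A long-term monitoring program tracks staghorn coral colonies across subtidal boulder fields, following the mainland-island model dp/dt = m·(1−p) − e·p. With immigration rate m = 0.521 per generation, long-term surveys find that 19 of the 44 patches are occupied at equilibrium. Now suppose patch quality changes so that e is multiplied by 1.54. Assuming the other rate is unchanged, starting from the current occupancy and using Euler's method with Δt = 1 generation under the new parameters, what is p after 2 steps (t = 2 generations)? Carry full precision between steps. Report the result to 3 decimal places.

Observed p* = 19/44 = 0.43182.
Balance m(1−p*) = e·p* gives e = m(1−p*)/p* = 0.521×0.56818/0.43182 = 0.68553.
Starting from p₀ = 0.43182; update p ← p + (dp/dt)·Δt with the new parameters.
step 1: Δp = -0.15985, p = 0.27197
step 2: Δp = +0.09219, p = 0.36415

0.364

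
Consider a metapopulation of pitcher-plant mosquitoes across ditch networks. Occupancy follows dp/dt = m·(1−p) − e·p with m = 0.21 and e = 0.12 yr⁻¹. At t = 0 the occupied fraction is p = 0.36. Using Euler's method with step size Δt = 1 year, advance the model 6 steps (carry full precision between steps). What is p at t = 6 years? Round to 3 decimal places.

Update rule: p ← p + [m·(1−p) − e·p]·Δt with Δt = 1.
step 1: Δp = +0.09120, p = 0.45120
step 2: Δp = +0.06110, p = 0.51230
step 3: Δp = +0.04094, p = 0.55324
step 4: Δp = +0.02743, p = 0.58067
step 5: Δp = +0.01838, p = 0.59905
step 6: Δp = +0.01231, p = 0.61136

0.611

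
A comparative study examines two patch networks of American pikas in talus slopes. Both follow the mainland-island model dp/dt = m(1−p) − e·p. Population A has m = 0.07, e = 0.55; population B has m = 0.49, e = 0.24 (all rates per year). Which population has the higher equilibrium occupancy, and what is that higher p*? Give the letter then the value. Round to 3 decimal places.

A: p*_A = m/(m+e) = 0.07/0.6200 = 0.1129.
B: p*_B = 0.49/0.7300 = 0.6712.
B is higher at 0.6712.

B, 0.671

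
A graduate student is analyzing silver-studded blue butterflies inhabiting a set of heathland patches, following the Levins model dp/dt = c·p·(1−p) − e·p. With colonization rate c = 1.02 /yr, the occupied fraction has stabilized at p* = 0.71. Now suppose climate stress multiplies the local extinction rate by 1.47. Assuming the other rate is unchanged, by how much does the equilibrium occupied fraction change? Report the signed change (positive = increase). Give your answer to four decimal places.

Balance c(1−p*) = e gives e = 1.02×(1 − 0.71000) = 0.29580.
New p* = 1 − e/c = 1 − 0.43483/1.02000 = 0.57370.
Δp* = 0.57370 − 0.71000 = -0.13630.

-0.1363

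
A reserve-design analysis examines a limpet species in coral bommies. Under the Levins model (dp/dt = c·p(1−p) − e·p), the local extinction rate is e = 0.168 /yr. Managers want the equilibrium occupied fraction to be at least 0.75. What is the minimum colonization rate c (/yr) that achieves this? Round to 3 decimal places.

0.672

p* = 1 − e/c ≥ 0.75 requires e/c ≤ 0.2500, i.e. c ≥ e/0.2500.
c_min = 0.168/0.2500 = 0.6720.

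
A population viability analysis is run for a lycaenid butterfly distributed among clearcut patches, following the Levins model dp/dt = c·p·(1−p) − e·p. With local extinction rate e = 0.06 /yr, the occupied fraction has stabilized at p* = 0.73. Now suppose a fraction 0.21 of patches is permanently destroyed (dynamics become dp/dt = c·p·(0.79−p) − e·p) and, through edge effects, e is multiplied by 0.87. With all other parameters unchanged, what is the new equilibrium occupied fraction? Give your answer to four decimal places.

0.5551

Balance c(1−p*) = e gives c = e/(1 − 0.73000) = 0.06/0.27000 = 0.22222.
New p* = 0.79 − e/c = 0.79 − 0.05220/0.22222 = 0.55510.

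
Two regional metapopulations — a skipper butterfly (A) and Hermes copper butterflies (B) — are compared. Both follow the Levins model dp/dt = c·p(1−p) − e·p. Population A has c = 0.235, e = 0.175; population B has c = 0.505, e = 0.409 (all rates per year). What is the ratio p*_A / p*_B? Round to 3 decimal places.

1.343

A: p*_A = 1 − 0.175/0.235 = 0.2553.
B: p*_B = 1 − 0.409/0.505 = 0.1901.
p*_A / p*_B = 0.2553/0.1901 = 1.3431.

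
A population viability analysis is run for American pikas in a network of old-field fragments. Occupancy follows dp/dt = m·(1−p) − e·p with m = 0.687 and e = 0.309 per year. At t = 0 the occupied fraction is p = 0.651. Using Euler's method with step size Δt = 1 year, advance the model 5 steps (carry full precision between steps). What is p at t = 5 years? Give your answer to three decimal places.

Update rule: p ← p + [m·(1−p) − e·p]·Δt with Δt = 1.
t = 1: p = 0.65100 + (+0.03860) = 0.68960
t = 2: p = 0.68960 + (+0.00015) = 0.68976
t = 3: p = 0.68976 + (+0.00000) = 0.68976
t = 4: p = 0.68976 + (+0.00000) = 0.68976
t = 5: p = 0.68976 + (+0.00000) = 0.68976

0.690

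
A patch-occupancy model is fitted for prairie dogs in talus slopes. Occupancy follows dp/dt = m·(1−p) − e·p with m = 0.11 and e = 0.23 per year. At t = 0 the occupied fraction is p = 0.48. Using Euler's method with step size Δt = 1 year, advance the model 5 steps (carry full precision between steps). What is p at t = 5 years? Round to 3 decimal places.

0.343

Update rule: p ← p + [m·(1−p) − e·p]·Δt with Δt = 1.
  1  |  dp/dt·Δt = -0.053200  |  p_1 = 0.426800
  2  |  dp/dt·Δt = -0.035112  |  p_2 = 0.391688
  3  |  dp/dt·Δt = -0.023174  |  p_3 = 0.368514
  4  |  dp/dt·Δt = -0.015295  |  p_4 = 0.353219
  5  |  dp/dt·Δt = -0.010095  |  p_5 = 0.343125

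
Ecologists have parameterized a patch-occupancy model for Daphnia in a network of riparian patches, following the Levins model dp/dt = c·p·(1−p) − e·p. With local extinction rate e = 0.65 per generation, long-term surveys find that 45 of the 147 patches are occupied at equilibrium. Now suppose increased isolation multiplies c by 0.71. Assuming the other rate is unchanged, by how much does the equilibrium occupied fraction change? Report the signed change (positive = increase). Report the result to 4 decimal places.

Observed p* = 45/147 = 0.30612.
Balance c(1−p*) = e gives c = e/(1 − 0.30612) = 0.65/0.69388 = 0.93676.
New p* = 1 − e/c = 1 − 0.65000/0.66510 = 0.02270.
Δp* = 0.02270 − 0.30612 = -0.28342.

-0.2834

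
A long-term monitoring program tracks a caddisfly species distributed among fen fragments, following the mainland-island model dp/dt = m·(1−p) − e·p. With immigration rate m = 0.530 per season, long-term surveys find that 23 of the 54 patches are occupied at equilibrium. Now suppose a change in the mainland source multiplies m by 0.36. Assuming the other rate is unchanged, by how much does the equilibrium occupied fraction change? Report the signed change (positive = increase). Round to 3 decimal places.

Observed p* = 23/54 = 0.42593.
Balance m(1−p*) = e·p* gives e = m(1−p*)/p* = 0.530×0.57407/0.42593 = 0.71434.
New p* = m/(m+e) = 0.19080/(0.19080+0.71434) = 0.21080.
Δp* = 0.21080 − 0.42593 = -0.21513.

-0.215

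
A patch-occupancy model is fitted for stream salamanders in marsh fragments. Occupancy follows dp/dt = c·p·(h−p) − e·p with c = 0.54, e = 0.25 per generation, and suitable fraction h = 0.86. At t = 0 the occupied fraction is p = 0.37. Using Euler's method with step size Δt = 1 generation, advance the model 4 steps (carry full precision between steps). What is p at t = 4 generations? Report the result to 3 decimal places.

Update rule: p ← p + [c·p·(h−p) − e·p]·Δt with Δt = 1.
step 1: Δp = +0.00540, p = 0.37540
step 2: Δp = +0.00439, p = 0.37979
step 3: Δp = +0.00354, p = 0.38333
step 4: Δp = +0.00284, p = 0.38616

0.386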